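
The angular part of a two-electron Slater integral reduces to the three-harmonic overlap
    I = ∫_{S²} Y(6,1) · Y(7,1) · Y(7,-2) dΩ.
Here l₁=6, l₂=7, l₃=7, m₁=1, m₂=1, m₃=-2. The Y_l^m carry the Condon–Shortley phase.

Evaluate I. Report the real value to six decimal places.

0.109239

m-sum 0 ✓  L=20 even ✓  1≤7≤13 ✓
Π(2lᵢ+1) = 13×15×15 = 2925
triangle coeff Δ(6,7,7) = 1/2444321880
Σ_t [0,6]: t=0:+1/2612736000 t=1:−1/20736000 t=2:+1/1658880 t=3:−1/746496 t=4:+1/1658880 t=5:−1/20736000 t=6:+1/2612736000 = -1/4354560
(3j)²=1000/138567 [(6 7 7; 0 0 0)], sign=+1
Σ_t [0,5]: t=0:+1/3483648000 t=1:−1/29030400 t=2:+1/2488320 t=3:−1/1244160 t=4:+1/3317760 t=5:−1/62208000 = -1/6635520
(3j)²=2625/369512 [(6 7 7; 1 1 -2)], sign=+1
⇒ 4πI² = 24609375/164109517
I = (+1)√(24609375/164109517/(4π)) = 0.10923919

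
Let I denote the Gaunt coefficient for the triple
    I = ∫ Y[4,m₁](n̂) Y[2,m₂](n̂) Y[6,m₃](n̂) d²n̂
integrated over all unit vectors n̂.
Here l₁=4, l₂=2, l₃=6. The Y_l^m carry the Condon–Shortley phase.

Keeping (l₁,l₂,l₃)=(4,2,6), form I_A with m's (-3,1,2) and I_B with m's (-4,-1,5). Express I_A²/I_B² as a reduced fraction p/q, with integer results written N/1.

l's match ⇒ only the (l;m) 3-j factors differ between A and B.
A: triangle coeff Δ(4,2,6) = 1/6435; Σ_t [0,0]: t=0:+1/30240 = 1/30240; (3j)²=32/6435 [(4 2 6; -3 1 2)], sign=+1
B: triangle coeff Δ(4,2,6) = 1/6435; Σ_t [0,0]: t=0:+1/241920 = 1/241920; (3j)²=1/39 [(4 2 6; -4 -1 5)], sign=-1
I_A²/I_B² = (32/6435)/(1/39) = 32/165

32/165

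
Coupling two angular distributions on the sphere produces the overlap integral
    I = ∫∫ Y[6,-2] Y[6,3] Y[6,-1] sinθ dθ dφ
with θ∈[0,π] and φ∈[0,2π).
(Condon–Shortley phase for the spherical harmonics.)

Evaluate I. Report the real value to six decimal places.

m-sum 0 ✓  L=18 even ✓  0≤6≤12 ✓
Π(2lᵢ+1) = 13×13×13 = 2197
triangle coeff Δ(6,6,6) = 1/325909584
Σ_t [0,6]: t=0:+1/373248000 t=1:−1/1728000 t=2:+1/110592 t=3:−1/46656 t=4:+1/110592 t=5:−1/1728000 t=6:+1/373248000 = -7/1555200
(3j)²=400/46189 [(6 6 6; 0 0 0)], sign=-1
Σ_t [3,6]: t=3:−1/3110400 t=4:+1/276480 t=5:−1/207360 t=6:+1/1244160 = -1/1382400
(3j)²=189/92378 [(6 6 6; -2 3 -1)], sign=+1
⇒ 4πI² = 491400/12623809
I = (-1)√(491400/12623809/(4π)) = -0.05565670

-0.055657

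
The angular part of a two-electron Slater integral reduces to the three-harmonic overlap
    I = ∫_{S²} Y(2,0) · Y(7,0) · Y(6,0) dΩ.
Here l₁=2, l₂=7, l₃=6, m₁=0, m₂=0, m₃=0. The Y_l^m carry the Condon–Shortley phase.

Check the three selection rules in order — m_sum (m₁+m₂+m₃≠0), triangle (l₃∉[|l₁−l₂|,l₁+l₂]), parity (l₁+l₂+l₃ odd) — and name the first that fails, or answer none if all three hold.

parity

Σmᵢ = 0  ✓
l₃∈[|l₁−l₂|,l₁+l₂]=[5,9], have l₃=6  ✓
Σlᵢ = 15 ⇒ odd  ✗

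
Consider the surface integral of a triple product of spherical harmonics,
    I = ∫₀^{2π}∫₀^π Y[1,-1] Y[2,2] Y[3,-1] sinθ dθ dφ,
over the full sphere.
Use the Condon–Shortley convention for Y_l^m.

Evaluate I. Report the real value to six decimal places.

-0.082589

Checks pass: Σm=0; 6 even; l₃=3∈[1,3].
(2·1+1)(2·2+1)(2·3+1) = 105
Δ: 0! 2! 4! / 7! → 1/105
sum: t=0:+1/4 = 1/4
3j²(1 2 3; 0 0 0) = Δ·Π!·Σ² = 3/35  (sign -1)
sum: t=0:+1/48 = 1/48
3j²(1 2 3; -1 2 -1) = Δ·Π!·Σ² = 1/105  (sign +1)
combine: 4πI² = 105·3/35·1/105 = 3/35
take √, sign -1: I = -0.08258890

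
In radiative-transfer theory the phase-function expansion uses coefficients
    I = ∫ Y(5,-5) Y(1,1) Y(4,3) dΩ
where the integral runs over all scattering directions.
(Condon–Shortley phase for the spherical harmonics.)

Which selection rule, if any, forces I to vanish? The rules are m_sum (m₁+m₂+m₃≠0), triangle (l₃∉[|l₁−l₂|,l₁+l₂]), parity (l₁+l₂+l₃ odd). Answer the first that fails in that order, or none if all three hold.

azimuthal sum: -5 + 1 + 3 = -1  ✗
4 ≤ 4 ≤ 6 (triangle on l)
L = 5 + 1 + 4 = 10 (even)

m_sum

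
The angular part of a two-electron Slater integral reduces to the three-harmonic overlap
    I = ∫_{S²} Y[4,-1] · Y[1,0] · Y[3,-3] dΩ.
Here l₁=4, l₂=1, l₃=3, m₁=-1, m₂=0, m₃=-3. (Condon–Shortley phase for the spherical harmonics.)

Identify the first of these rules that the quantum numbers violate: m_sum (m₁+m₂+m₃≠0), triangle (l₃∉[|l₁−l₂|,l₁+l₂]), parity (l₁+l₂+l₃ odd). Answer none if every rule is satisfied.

m_sum

azimuthal sum: -1 + 0 − 3 = -4  ✗
3 ≤ 3 ≤ 5 (triangle on l)
L = 4 + 1 + 3 = 8 (even)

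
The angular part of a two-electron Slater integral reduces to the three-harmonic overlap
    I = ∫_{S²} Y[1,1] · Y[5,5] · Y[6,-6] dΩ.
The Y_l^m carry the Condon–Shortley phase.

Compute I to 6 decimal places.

0.331940

Rules hold: Σm=0, L=12 even, 4≤6≤6.
N = 3·11·13 = 429
Δ = 0!·2!·10!/13! = 1/858
Racah Σ t=0..0: t=0:+1/14400 = 1/14400
⇒ 3j(1 5 6; 0 0 0)² = 6/143, sgn +1
Racah Σ t=0..0: t=0:+1/7257600 = 1/7257600
⇒ 3j(1 5 6; 1 5 -6)² = 1/13, sgn +1
4πI² = N·(3j₀)²·(3jₘ)² = 18/13
I = +1·√(1.38462/4π) = 0.33194004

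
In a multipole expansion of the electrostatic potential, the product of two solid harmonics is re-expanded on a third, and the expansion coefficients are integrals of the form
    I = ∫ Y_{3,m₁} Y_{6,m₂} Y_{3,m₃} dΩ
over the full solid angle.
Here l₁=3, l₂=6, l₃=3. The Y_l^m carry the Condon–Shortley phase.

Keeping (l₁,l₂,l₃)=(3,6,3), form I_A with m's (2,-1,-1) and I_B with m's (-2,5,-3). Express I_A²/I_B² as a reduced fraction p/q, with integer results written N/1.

5/22

Shared (l₁,l₂,l₃)=(3,6,3): N and (l;000)² cancel in I_A²/I_B².
A: Δ = 6!·0!·6!/13! = 1/12012; Racah Σ t=1..1: t=1:−1/5760 = -1/5760; ⇒ 3j(3 6 3; 2 -1 -1)² = 5/572, sgn -1
B: Δ = 6!·0!·6!/13! = 1/12012; Racah Σ t=5..5: t=5:−1/86400 = -1/86400; ⇒ 3j(3 6 3; -2 5 -3)² = 1/26, sgn -1
I_A²/I_B² = (5/572)/(1/26) = 5/22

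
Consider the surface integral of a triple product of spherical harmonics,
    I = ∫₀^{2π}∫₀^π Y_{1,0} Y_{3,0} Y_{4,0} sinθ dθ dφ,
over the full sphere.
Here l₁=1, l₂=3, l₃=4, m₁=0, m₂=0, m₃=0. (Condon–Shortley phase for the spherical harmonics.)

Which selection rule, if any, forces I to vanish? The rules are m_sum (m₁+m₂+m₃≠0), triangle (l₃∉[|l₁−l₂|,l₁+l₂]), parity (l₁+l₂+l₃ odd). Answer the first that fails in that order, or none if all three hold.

azimuthal sum: 0 + 0 + 0 = 0  ✓
2 ≤ 4 ≤ 4 (triangle on l)  ✓
L = 1 + 3 + 4 = 8 (even)  ✓

none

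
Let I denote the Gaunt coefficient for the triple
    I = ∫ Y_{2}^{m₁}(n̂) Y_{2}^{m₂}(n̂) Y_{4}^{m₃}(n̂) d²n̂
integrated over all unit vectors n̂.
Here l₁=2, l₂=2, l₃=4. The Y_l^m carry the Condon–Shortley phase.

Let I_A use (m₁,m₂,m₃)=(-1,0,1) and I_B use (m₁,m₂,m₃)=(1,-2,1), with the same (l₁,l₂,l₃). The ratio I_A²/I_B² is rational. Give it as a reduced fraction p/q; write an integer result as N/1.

Shared (l₁,l₂,l₃)=(2,2,4): N and (l;000)² cancel in I_A²/I_B².
A: Δ = 0!·4!·4!/9! = 1/630; Racah Σ t=0..0: t=0:+1/24 = 1/24; ⇒ 3j(2 2 4; -1 0 1)² = 1/21, sgn -1
B: Δ = 0!·4!·4!/9! = 1/630; Racah Σ t=0..0: t=0:+1/144 = 1/144; ⇒ 3j(2 2 4; 1 -2 1)² = 1/126, sgn -1
I_A²/I_B² = (1/21)/(1/126) = 6/1

6/1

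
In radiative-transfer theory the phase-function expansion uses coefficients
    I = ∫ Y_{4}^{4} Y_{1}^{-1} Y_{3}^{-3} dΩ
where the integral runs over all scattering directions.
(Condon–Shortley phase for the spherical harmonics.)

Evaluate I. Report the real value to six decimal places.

0.325735

m-sum 0 ✓  L=8 even ✓  3≤3≤5 ✓
Π(2lᵢ+1) = 9×3×7 = 189
triangle coeff Δ(4,1,3) = 1/252
Σ_t [1,1]: t=1:−1/36 = -1/36
(3j)²=4/63 [(4 1 3; 0 0 0)], sign=+1
Σ_t [0,0]: t=0:+1/1440 = 1/1440
(3j)²=1/9 [(4 1 3; 4 -1 -3)], sign=+1
⇒ 4πI² = 4/3
I = (+1)√(4/3/(4π)) = 0.32573501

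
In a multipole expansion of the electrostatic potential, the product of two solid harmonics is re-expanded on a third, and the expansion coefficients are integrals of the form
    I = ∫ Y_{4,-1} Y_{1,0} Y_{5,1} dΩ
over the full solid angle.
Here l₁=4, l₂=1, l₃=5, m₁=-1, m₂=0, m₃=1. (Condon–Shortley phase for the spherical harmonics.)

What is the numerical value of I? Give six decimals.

-0.240571

Checks pass: Σm=0; 10 even; l₃=5∈[3,5].
(2·4+1)(2·1+1)(2·5+1) = 297
Δ: 0! 8! 2! / 11! → 1/495
sum: t=0:+1/576 = 1/576
3j²(4 1 5; 0 0 0) = Δ·Π!·Σ² = 5/99  (sign -1)
sum: t=0:+1/720 = 1/720
3j²(4 1 5; -1 0 1) = Δ·Π!·Σ² = 8/165  (sign +1)
combine: 4πI² = 297·5/99·8/165 = 8/11
take √, sign -1: I = -0.24057125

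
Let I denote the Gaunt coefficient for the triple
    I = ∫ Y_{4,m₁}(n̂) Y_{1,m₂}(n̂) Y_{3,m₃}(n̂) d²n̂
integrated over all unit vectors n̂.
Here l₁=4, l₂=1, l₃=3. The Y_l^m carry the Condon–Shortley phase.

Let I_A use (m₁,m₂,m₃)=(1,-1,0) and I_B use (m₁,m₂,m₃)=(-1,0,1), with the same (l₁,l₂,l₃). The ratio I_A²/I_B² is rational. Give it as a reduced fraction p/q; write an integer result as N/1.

2/3

l's match ⇒ only the (l;m) 3-j factors differ between A and B.
A: triangle coeff Δ(4,1,3) = 1/252; Σ_t [0,0]: t=0:+1/72 = 1/72; (3j)²=5/126 [(4 1 3; 1 -1 0)], sign=-1
B: triangle coeff Δ(4,1,3) = 1/252; Σ_t [1,1]: t=1:−1/48 = -1/48; (3j)²=5/84 [(4 1 3; -1 0 1)], sign=-1
I_A²/I_B² = (5/126)/(5/84) = 2/3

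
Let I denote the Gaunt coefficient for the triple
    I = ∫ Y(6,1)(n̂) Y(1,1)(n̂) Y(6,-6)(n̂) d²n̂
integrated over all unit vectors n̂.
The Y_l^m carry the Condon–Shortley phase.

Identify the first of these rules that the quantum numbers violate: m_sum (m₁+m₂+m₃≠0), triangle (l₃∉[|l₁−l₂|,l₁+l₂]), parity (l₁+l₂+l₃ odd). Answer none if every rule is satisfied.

m_sum

m₁+m₂+m₃ = 1 + 1 − 6 = -4  ✗
triangle: |6−1|=5 ≤ l₃=6 ≤ 6+1=7
parity: l₁+l₂+l₃ = 13 is odd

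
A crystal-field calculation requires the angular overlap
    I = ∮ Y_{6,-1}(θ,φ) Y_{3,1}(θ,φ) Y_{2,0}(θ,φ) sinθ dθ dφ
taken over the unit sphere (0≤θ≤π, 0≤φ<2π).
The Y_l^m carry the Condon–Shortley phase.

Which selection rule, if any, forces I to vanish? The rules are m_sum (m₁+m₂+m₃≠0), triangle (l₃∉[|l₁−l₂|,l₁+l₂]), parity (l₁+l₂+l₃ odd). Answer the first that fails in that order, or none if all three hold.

azimuthal sum: -1 + 1 + 0 = 0  ✓
3 ≤ 2 ≤ 9 (triangle on l)  ✗
L = 6 + 3 + 2 = 11 (odd)

triangle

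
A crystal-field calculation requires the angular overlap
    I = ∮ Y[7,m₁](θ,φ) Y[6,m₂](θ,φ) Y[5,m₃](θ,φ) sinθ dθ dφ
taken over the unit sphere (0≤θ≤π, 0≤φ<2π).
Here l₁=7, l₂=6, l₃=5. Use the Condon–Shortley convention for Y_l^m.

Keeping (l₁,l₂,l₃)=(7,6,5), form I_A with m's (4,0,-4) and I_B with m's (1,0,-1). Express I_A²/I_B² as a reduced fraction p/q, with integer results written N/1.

l's match ⇒ only the (l;m) 3-j factors differ between A and B.
A: triangle coeff Δ(7,6,5) = 1/174594420; Σ_t [2,3]: t=2:+1/4147200 t=3:−1/3110400 = -1/12441600; (3j)²=7/4199 [(7 6 5; 4 0 -4)], sign=+1
B: triangle coeff Δ(7,6,5) = 1/174594420; Σ_t [2,6]: t=2:+1/1658880 t=3:−1/155520 t=4:+1/110592 t=5:−1/518400 t=6:+1/24883200 = 11/8294400; (3j)²=11/4199 [(7 6 5; 1 0 -1)], sign=+1
I_A²/I_B² = (7/4199)/(11/4199) = 7/11

7/11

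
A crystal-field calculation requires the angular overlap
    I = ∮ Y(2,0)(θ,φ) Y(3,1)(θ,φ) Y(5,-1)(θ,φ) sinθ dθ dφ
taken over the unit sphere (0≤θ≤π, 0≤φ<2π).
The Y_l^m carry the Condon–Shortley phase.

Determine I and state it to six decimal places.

Rules hold: Σm=0, L=10 even, 1≤5≤5.
N = 5·7·11 = 385
Δ = 0!·4!·6!/11! = 1/2310
Racah Σ t=0..0: t=0:+1/144 = 1/144
⇒ 3j(2 3 5; 0 0 0)² = 10/231, sgn -1
Racah Σ t=0..0: t=0:+1/192 = 1/192
⇒ 3j(2 3 5; 0 1 -1)² = 3/77, sgn +1
4πI² = N·(3j₀)²·(3jₘ)² = 50/77
I = -1·√(0.649351/4π) = -0.22731846

-0.227318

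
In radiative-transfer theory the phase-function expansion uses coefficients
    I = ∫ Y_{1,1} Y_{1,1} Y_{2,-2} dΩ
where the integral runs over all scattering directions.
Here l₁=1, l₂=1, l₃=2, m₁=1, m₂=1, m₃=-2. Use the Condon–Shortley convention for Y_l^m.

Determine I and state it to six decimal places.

m-sum 0 ✓  L=4 even ✓  0≤2≤2 ✓
Π(2lᵢ+1) = 3×3×5 = 45
triangle coeff Δ(1,1,2) = 1/30
Σ_t [0,0]: t=0:+1/1 = 1/1
(3j)²=2/15 [(1 1 2; 0 0 0)], sign=+1
Σ_t [0,0]: t=0:+1/4 = 1/4
(3j)²=1/5 [(1 1 2; 1 1 -2)], sign=+1
⇒ 4πI² = 6/5
I = (+1)√(6/5/(4π)) = 0.30901936

0.309019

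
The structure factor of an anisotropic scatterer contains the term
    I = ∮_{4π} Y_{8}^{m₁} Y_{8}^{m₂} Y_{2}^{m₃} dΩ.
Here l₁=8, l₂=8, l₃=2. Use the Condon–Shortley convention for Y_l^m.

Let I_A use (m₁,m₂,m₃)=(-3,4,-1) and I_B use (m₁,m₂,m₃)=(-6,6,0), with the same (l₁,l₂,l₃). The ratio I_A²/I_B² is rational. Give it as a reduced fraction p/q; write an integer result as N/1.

245/72

l's match ⇒ only the (l;m) 3-j factors differ between A and B.
A: triangle coeff Δ(8,8,2) = 1/348840; Σ_t [10,11]: t=10:+1/174182400 t=11:−1/479001600 = 1/273715200; (3j)²=49/3876 [(8 8 2; -3 4 -1)], sign=-1
B: triangle coeff Δ(8,8,2) = 1/348840; Σ_t [12,14]: t=12:+1/3832012800 t=13:−1/6227020800 t=14:+1/348713164800 = 1/9686476800; (3j)²=6/1615 [(8 8 2; -6 6 0)], sign=+1
I_A²/I_B² = (49/3876)/(6/1615) = 245/72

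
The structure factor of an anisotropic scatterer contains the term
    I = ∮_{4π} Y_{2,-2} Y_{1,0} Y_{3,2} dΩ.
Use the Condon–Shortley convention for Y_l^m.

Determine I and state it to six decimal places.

0.184674

Rules hold: Σm=0, L=6 even, 1≤3≤3.
N = 5·3·7 = 105
Δ = 0!·4!·2!/7! = 1/105
Racah Σ t=0..0: t=0:+1/4 = 1/4
⇒ 3j(2 1 3; 0 0 0)² = 3/35, sgn -1
Racah Σ t=0..0: t=0:+1/24 = 1/24
⇒ 3j(2 1 3; -2 0 2)² = 1/21, sgn -1
4πI² = N·(3j₀)²·(3jₘ)² = 3/7
I = +1·√(0.428571/4π) = 0.18467439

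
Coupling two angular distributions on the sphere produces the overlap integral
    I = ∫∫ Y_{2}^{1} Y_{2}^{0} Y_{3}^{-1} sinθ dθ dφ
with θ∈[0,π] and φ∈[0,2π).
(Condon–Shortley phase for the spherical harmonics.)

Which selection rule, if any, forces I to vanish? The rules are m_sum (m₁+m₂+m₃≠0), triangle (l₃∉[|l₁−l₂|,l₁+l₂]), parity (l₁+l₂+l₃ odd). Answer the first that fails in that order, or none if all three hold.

Σmᵢ = 0  ✓
l₃∈[|l₁−l₂|,l₁+l₂]=[0,4], have l₃=3  ✓
Σlᵢ = 7 ⇒ odd  ✗

parity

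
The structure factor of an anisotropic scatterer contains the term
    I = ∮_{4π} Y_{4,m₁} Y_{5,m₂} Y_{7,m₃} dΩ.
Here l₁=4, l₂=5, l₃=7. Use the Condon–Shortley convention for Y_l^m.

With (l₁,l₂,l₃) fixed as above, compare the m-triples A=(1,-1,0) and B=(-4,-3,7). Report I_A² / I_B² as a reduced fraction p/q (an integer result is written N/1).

Same 4,5,7: normalisation and zero-m 3j drop out of the ratio.
A: Δ: 2! 6! 8! / 17! → 1/6126120; sum: t=0:+1/41472 t=1:−1/34560 t=2:+1/345600 = -1/518400; 3j²(4 5 7; 1 -1 0) = Δ·Π!·Σ² = 7/36465  (sign +1)
B: Δ: 2! 6! 8! / 17! → 1/6126120; sum: t=2:+1/58060800 = 1/58060800; 3j²(4 5 7; -4 -3 7) = Δ·Π!·Σ² = 7/510  (sign +1)
I_A²/I_B² = (7/36465)/(7/510) = 2/143

2/143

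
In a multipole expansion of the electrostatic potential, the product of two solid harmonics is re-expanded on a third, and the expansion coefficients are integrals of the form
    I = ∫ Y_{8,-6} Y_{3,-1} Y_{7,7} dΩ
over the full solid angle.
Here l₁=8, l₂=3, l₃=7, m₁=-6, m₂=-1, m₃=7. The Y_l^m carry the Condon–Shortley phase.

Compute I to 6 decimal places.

-0.126536

m-sum 0 ✓  L=18 even ✓  5≤7≤11 ✓
Π(2lᵢ+1) = 17×7×15 = 1785
triangle coeff Δ(8,3,7) = 1/5290740
Σ_t [1,3]: t=1:−1/7257600 t=2:+1/2073600 t=3:−1/7257600 = 1/4838400
(3j)²=252/20995 [(8 3 7; 0 0 0)], sign=-1
Σ_t [2,2]: t=2:+1/3832012800 = 1/3832012800
(3j)²=91/9690 [(8 3 7; -6 -1 7)], sign=+1
⇒ 4πI² = 6174/30685
I = (-1)√(6174/30685/(4π)) = -0.12653635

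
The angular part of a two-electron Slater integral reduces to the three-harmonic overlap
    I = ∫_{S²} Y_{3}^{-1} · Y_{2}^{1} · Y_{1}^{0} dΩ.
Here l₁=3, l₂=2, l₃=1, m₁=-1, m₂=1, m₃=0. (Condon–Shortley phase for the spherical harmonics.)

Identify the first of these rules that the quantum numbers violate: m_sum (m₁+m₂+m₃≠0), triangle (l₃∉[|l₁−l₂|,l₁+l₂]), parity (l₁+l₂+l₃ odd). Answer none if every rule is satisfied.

Σmᵢ = 0  ✓
l₃∈[|l₁−l₂|,l₁+l₂]=[1,5], have l₃=1  ✓
Σlᵢ = 6 ⇒ even  ✓

none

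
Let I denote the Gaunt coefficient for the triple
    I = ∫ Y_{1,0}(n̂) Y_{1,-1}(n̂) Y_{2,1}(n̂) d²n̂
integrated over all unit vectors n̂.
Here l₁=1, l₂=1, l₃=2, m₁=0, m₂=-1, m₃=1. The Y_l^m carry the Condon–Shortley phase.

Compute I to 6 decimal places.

-0.218510

m-sum 0 ✓  L=4 even ✓  0≤2≤2 ✓
Π(2lᵢ+1) = 3×3×5 = 45
triangle coeff Δ(1,1,2) = 1/30
Σ_t [0,0]: t=0:+1/1 = 1/1
(3j)²=2/15 [(1 1 2; 0 0 0)], sign=+1
Σ_t [0,0]: t=0:+1/2 = 1/2
(3j)²=1/10 [(1 1 2; 0 -1 1)], sign=-1
⇒ 4πI² = 3/5
I = (-1)√(3/5/(4π)) = -0.21850969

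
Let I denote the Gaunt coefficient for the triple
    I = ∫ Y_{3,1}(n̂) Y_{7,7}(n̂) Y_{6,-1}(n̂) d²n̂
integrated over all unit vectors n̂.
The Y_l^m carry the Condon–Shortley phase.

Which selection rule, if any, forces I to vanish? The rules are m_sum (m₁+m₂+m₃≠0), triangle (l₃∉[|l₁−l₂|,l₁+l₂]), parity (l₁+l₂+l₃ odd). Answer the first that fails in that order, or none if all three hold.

m_sum

Σmᵢ = 7  ✗
l₃∈[|l₁−l₂|,l₁+l₂]=[4,10], have l₃=6
Σlᵢ = 16 ⇒ even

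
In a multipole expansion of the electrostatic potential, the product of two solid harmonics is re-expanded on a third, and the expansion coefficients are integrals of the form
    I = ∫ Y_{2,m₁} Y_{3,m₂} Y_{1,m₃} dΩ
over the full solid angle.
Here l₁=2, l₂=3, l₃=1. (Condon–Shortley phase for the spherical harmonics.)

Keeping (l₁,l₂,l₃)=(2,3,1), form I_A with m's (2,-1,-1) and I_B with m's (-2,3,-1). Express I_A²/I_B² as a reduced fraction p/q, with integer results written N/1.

l's match ⇒ only the (l;m) 3-j factors differ between A and B.
A: triangle coeff Δ(2,3,1) = 1/105; Σ_t [0,0]: t=0:+1/48 = 1/48; (3j)²=1/105 [(2 3 1; 2 -1 -1)], sign=+1
B: triangle coeff Δ(2,3,1) = 1/105; Σ_t [4,4]: t=4:+1/48 = 1/48; (3j)²=1/7 [(2 3 1; -2 3 -1)], sign=+1
I_A²/I_B² = (1/105)/(1/7) = 1/15

1/15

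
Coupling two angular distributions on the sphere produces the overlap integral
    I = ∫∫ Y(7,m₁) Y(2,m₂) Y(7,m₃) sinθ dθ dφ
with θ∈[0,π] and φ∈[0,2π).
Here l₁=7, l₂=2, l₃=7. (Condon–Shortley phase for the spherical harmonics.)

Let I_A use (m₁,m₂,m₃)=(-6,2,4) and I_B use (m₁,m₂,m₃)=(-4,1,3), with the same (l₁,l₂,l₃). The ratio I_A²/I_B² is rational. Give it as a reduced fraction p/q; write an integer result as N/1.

Shared (l₁,l₂,l₃)=(7,2,7): N and (l;000)² cancel in I_A²/I_B².
A: Δ = 2!·12!·2!/17! = 1/185640; Racah Σ t=2..2: t=2:+1/159667200 = 1/159667200; ⇒ 3j(7 2 7; -6 2 4)² = 9/1190, sgn -1
B: Δ = 2!·12!·2!/17! = 1/185640; Racah Σ t=1..2: t=1:−1/14515200 t=2:+1/4354560 = 1/6220800; ⇒ 3j(7 2 7; -4 1 3)² = 77/4420, sgn +1
I_A²/I_B² = (9/1190)/(77/4420) = 234/539

234/539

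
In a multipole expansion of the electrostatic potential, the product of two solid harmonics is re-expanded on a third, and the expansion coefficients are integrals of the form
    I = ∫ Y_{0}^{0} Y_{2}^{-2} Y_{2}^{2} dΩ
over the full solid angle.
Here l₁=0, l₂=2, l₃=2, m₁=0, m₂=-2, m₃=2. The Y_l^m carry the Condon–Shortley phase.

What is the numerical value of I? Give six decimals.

0.282095

Checks pass: Σm=0; 4 even; l₃=2∈[2,2].
(2·0+1)(2·2+1)(2·2+1) = 25
Δ: 0! 0! 4! / 5! → 1/5
sum: t=0:+1/4 = 1/4
3j²(0 2 2; 0 0 0) = Δ·Π!·Σ² = 1/5  (sign +1)
sum: t=0:+1/24 = 1/24
3j²(0 2 2; 0 -2 2) = Δ·Π!·Σ² = 1/5  (sign +1)
combine: 4πI² = 25·1/5·1/5 = 1/1
take √, sign +1: I = 0.28209479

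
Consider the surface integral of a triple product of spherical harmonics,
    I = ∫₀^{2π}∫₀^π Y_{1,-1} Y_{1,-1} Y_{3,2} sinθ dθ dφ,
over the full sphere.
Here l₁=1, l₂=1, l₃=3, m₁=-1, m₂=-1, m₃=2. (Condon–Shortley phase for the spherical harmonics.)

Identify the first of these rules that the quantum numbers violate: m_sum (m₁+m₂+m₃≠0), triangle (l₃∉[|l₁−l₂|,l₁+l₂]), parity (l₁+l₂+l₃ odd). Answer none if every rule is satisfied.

triangle

azimuthal sum: -1 − 1 + 2 = 0  ✓
0 ≤ 3 ≤ 2 (triangle on l)  ✗
L = 1 + 1 + 3 = 5 (odd)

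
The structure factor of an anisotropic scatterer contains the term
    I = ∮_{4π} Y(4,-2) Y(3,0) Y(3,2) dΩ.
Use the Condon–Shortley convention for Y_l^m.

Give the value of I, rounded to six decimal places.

-0.044418

Rules hold: Σm=0, L=10 even, 1≤3≤7.
N = 9·7·7 = 441
Δ = 4!·4!·2!/11! = 1/34650
Racah Σ t=1..3: t=1:−1/72 t=2:+1/16 t=3:−1/72 = 5/144
⇒ 3j(4 3 3; 0 0 0)² = 2/77, sgn -1
Racah Σ t=2..3: t=2:+1/96 t=3:−1/72 = -1/288
⇒ 3j(4 3 3; -2 0 2)² = 1/462, sgn +1
4πI² = N·(3j₀)²·(3jₘ)² = 3/121
I = -1·√(0.0247934/4π) = -0.04441841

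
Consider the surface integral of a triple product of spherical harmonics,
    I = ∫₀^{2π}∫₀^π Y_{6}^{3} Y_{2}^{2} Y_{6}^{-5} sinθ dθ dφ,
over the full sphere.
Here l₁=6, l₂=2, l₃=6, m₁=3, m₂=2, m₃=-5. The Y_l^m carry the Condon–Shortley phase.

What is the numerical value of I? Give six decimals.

0.120286

Checks pass: Σm=0; 14 even; l₃=6∈[4,8].
(2·6+1)(2·2+1)(2·6+1) = 845
Δ: 2! 10! 2! / 15! → 1/90090
sum: t=0:+1/69120 t=1:−1/14400 t=2:+1/69120 = -7/172800
3j²(6 2 6; 0 0 0) = Δ·Π!·Σ² = 14/715  (sign -1)
sum: t=2:+1/1451520 = 1/1451520
3j²(6 2 6; 3 2 -5) = Δ·Π!·Σ² = 1/91  (sign -1)
combine: 4πI² = 845·14/715·1/91 = 2/11
take √, sign +1: I = 0.12028562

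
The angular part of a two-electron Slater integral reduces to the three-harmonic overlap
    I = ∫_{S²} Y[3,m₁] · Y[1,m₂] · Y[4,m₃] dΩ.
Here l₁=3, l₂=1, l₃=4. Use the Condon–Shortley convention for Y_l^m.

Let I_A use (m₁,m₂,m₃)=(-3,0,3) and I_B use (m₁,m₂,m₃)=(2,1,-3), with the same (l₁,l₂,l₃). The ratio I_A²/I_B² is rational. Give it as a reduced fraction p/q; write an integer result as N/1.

1/3

Same 3,1,4: normalisation and zero-m 3j drop out of the ratio.
A: Δ: 0! 6! 2! / 9! → 1/252; sum: t=0:+1/720 = 1/720; 3j²(3 1 4; -3 0 3) = Δ·Π!·Σ² = 1/36  (sign -1)
B: Δ: 0! 6! 2! / 9! → 1/252; sum: t=0:+1/240 = 1/240; 3j²(3 1 4; 2 1 -3) = Δ·Π!·Σ² = 1/12  (sign -1)
I_A²/I_B² = (1/36)/(1/12) = 1/3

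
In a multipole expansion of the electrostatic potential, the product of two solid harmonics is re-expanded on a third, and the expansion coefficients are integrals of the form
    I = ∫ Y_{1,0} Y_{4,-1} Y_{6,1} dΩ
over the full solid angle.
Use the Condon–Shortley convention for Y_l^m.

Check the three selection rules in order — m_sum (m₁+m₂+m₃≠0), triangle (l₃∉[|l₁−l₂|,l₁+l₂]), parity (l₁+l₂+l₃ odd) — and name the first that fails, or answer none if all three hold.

triangle

Σmᵢ = 0  ✓
l₃∈[|l₁−l₂|,l₁+l₂]=[3,5], have l₃=6  ✗
Σlᵢ = 11 ⇒ odd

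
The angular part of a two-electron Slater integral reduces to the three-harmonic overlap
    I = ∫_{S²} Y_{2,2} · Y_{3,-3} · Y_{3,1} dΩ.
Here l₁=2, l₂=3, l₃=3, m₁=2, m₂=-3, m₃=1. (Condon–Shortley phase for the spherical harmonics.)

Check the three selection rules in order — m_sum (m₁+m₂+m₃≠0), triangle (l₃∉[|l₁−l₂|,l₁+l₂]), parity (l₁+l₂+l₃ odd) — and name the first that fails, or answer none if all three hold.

none

Σmᵢ = 0  ✓
l₃∈[|l₁−l₂|,l₁+l₂]=[1,5], have l₃=3  ✓
Σlᵢ = 8 ⇒ even  ✓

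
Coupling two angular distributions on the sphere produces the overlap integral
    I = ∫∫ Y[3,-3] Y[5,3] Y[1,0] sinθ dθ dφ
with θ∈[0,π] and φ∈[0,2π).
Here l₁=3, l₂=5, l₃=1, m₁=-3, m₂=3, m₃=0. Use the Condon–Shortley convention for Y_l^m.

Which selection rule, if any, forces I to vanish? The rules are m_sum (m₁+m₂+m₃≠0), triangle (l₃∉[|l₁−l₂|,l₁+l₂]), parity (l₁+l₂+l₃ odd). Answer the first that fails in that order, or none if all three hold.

triangle

azimuthal sum: -3 + 3 + 0 = 0  ✓
2 ≤ 1 ≤ 8 (triangle on l)  ✗
L = 3 + 5 + 1 = 9 (odd)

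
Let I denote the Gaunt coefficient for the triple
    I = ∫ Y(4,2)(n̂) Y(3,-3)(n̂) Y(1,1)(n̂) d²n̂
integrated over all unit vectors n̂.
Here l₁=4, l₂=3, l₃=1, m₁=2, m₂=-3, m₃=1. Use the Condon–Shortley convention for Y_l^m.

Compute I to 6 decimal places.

0.061558

Checks pass: Σm=0; 8 even; l₃=1∈[1,7].
(2·4+1)(2·3+1)(2·1+1) = 189
Δ: 6! 2! 0! / 9! → 1/252
sum: t=3:−1/36 = -1/36
3j²(4 3 1; 0 0 0) = Δ·Π!·Σ² = 4/63  (sign +1)
sum: t=0:+1/1440 = 1/1440
3j²(4 3 1; 2 -3 1) = Δ·Π!·Σ² = 1/252  (sign +1)
combine: 4πI² = 189·4/63·1/252 = 1/21
take √, sign +1: I = 0.06155813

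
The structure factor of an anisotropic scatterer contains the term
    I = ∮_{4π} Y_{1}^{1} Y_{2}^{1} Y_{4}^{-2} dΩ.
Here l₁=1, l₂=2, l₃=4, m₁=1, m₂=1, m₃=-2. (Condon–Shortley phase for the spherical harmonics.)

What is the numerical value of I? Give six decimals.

0.000000

l₃=4 ∉ [1,3] — triangle fails ⇒ I = 0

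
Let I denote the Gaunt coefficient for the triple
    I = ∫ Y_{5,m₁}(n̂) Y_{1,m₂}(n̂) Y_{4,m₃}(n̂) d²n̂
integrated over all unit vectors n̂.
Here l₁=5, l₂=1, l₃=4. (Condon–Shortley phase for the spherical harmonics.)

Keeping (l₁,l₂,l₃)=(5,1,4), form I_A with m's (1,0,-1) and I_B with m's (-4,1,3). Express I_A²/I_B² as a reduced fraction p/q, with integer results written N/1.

Shared (l₁,l₂,l₃)=(5,1,4): N and (l;000)² cancel in I_A²/I_B².
A: Δ = 2!·8!·0!/11! = 1/495; Racah Σ t=1..1: t=1:−1/720 = -1/720; ⇒ 3j(5 1 4; 1 0 -1)² = 8/165, sgn +1
B: Δ = 2!·8!·0!/11! = 1/495; Racah Σ t=2..2: t=2:+1/10080 = 1/10080; ⇒ 3j(5 1 4; -4 1 3)² = 4/55, sgn -1
I_A²/I_B² = (8/165)/(4/55) = 2/3

2/3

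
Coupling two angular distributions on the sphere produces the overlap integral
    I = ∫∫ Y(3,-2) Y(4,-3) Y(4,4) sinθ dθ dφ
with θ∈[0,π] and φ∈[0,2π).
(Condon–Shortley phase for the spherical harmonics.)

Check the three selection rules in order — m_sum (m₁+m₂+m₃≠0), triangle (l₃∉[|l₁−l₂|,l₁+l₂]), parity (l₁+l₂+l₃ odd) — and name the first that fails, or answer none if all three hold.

m_sum

m₁+m₂+m₃ = -2 − 3 + 4 = -1  ✗
triangle: |3−4|=1 ≤ l₃=4 ≤ 3+4=7
parity: l₁+l₂+l₃ = 11 is odd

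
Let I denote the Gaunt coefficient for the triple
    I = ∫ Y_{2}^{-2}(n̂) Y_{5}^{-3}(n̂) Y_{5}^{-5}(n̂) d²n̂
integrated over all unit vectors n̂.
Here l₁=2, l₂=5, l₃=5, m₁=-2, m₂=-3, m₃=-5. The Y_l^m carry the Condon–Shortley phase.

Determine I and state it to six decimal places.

0.000000

Σmᵢ = -10 ≠ 0, so the φ-integral vanishes; I = 0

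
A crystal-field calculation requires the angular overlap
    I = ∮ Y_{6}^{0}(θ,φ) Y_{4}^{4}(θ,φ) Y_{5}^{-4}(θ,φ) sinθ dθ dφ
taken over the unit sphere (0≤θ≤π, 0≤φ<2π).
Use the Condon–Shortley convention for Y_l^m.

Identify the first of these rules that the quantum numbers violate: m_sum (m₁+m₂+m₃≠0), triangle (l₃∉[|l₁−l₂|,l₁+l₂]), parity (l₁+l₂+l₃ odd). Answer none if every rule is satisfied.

parity

azimuthal sum: 0 + 4 − 4 = 0  ✓
2 ≤ 5 ≤ 10 (triangle on l)  ✓
L = 6 + 4 + 5 = 15 (odd)  ✗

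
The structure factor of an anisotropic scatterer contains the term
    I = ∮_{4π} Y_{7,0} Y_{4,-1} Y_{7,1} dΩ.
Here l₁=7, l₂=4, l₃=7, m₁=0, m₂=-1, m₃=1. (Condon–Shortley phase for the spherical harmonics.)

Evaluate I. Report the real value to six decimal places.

m-sum 0 ✓  L=18 even ✓  3≤7≤11 ✓
Π(2lᵢ+1) = 15×9×15 = 2025
triangle coeff Δ(7,4,7) = 1/58198140
Σ_t [0,4]: t=0:+1/17418240 t=1:−1/622080 t=2:+1/230400 t=3:−1/622080 t=4:+1/17418240 = 1/806400
(3j)²=2268/230945 [(7 4 7; 0 0 0)], sign=-1
Σ_t [0,3]: t=0:+1/4354560 t=1:−1/414720 t=2:+1/345600 t=3:−1/2488320 = 1/3225600
(3j)²=81/92378 [(7 4 7; 0 -1 1)], sign=+1
⇒ 4πI² = 37200870/2133423721
I = (-1)√(37200870/2133423721/(4π)) = -0.03725058

-0.037251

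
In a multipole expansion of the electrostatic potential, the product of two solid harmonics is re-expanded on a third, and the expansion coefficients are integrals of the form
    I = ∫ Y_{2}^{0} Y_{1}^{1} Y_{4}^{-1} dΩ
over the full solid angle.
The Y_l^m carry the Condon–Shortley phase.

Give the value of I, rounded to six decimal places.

0.000000

l₃=4 ∉ [1,3] — triangle fails ⇒ I = 0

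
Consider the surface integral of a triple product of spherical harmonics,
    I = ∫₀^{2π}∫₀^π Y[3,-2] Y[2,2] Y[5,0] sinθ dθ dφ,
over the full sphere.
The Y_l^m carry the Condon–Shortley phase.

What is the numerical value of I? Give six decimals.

Rules hold: Σm=0, L=10 even, 1≤5≤5.
N = 7·5·11 = 385
Δ = 0!·6!·4!/11! = 1/2310
Racah Σ t=0..0: t=0:+1/144 = 1/144
⇒ 3j(3 2 5; 0 0 0)² = 10/231, sgn -1
Racah Σ t=0..0: t=0:+1/2880 = 1/2880
⇒ 3j(3 2 5; -2 2 0)² = 1/462, sgn -1
4πI² = N·(3j₀)²·(3jₘ)² = 25/693
I = +1·√(0.036075/4π) = 0.05357948

0.053579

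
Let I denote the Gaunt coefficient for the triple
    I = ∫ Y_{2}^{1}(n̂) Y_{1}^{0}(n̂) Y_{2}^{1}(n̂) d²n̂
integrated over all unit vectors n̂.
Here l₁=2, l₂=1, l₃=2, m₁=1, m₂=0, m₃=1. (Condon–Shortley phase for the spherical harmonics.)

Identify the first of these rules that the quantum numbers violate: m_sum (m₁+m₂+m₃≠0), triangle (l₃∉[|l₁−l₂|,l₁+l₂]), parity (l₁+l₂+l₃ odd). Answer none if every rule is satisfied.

m₁+m₂+m₃ = 1 + 0 + 1 = 2  ✗
triangle: |2−1|=1 ≤ l₃=2 ≤ 2+1=3
parity: l₁+l₂+l₃ = 5 is odd

m_sum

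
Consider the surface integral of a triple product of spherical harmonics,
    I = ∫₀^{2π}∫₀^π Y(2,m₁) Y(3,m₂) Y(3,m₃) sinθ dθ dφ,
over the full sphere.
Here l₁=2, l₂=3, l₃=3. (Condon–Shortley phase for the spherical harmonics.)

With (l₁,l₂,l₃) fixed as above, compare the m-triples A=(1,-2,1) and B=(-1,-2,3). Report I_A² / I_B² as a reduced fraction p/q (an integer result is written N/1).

3/5

Same 2,3,3: normalisation and zero-m 3j drop out of the ratio.
A: Δ: 2! 2! 4! / 9! → 1/3780; sum: t=0:+1/12 t=1:−1/48 = 1/16; 3j²(2 3 3; 1 -2 1) = Δ·Π!·Σ² = 1/28  (sign +1)
B: Δ: 2! 2! 4! / 9! → 1/3780; sum: t=1:−1/48 = -1/48; 3j²(2 3 3; -1 -2 3) = Δ·Π!·Σ² = 5/84  (sign -1)
I_A²/I_B² = (1/28)/(5/84) = 3/5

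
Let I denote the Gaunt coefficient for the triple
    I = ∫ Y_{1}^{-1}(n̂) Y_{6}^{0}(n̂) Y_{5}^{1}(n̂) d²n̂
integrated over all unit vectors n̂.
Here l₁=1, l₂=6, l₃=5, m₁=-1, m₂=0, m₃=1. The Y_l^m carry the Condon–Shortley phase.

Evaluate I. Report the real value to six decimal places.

0.158246

m-sum 0 ✓  L=12 even ✓  5≤5≤7 ✓
Π(2lᵢ+1) = 3×13×11 = 429
triangle coeff Δ(1,6,5) = 1/858
Σ_t [1,1]: t=1:−1/14400 = -1/14400
(3j)²=6/143 [(1 6 5; 0 0 0)], sign=+1
Σ_t [2,2]: t=2:+1/34560 = 1/34560
(3j)²=5/286 [(1 6 5; -1 0 1)], sign=+1
⇒ 4πI² = 45/143
I = (+1)√(45/143/(4π)) = 0.15824621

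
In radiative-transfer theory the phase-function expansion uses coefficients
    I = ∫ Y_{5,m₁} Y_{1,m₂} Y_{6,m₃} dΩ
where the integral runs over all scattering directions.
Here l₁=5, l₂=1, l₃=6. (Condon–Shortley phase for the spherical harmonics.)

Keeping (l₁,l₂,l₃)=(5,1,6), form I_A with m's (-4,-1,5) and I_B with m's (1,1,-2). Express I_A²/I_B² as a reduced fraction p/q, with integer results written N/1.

55/28

Same 5,1,6: normalisation and zero-m 3j drop out of the ratio.
A: Δ: 0! 10! 2! / 13! → 1/858; sum: t=0:+1/725760 = 1/725760; 3j²(5 1 6; -4 -1 5) = Δ·Π!·Σ² = 5/78  (sign -1)
B: Δ: 0! 10! 2! / 13! → 1/858; sum: t=0:+1/34560 = 1/34560; 3j²(5 1 6; 1 1 -2) = Δ·Π!·Σ² = 14/429  (sign +1)
I_A²/I_B² = (5/78)/(14/429) = 55/28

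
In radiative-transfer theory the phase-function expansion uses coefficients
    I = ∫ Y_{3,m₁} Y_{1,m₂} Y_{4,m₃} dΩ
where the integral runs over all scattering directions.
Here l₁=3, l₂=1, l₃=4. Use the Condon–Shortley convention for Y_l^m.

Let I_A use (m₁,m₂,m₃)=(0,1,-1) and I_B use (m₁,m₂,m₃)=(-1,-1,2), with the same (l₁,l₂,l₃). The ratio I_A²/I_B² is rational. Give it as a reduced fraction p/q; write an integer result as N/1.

Same 3,1,4: normalisation and zero-m 3j drop out of the ratio.
A: Δ: 0! 6! 2! / 9! → 1/252; sum: t=0:+1/72 = 1/72; 3j²(3 1 4; 0 1 -1) = Δ·Π!·Σ² = 5/126  (sign -1)
B: Δ: 0! 6! 2! / 9! → 1/252; sum: t=0:+1/96 = 1/96; 3j²(3 1 4; -1 -1 2) = Δ·Π!·Σ² = 5/84  (sign +1)
I_A²/I_B² = (5/126)/(5/84) = 2/3

2/3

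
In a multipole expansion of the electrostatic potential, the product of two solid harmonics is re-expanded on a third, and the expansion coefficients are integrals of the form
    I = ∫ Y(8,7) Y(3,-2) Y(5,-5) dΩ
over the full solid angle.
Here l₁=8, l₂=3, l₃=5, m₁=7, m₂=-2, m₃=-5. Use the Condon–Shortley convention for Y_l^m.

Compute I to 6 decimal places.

Rules hold: Σm=0, L=16 even, 5≤5≤11.
N = 17·7·11 = 1309
Δ = 6!·10!·0!/17! = 1/136136
Racah Σ t=3..3: t=3:−1/518400 = -1/518400
⇒ 3j(8 3 5; 0 0 0)² = 56/2431, sgn +1
Racah Σ t=1..1: t=1:−1/435456000 = -1/435456000
⇒ 3j(8 3 5; 7 -2 -5)² = 3/136, sgn -1
4πI² = N·(3j₀)²·(3jₘ)² = 147/221
I = -1·√(0.665158/4π) = -0.23006873

-0.230069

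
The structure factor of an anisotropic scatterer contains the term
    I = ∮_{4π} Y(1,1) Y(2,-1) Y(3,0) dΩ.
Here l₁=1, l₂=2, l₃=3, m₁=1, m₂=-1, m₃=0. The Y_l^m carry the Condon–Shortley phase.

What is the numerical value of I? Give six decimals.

0.143048

m-sum 0 ✓  L=6 even ✓  1≤3≤3 ✓
Π(2lᵢ+1) = 3×5×7 = 105
triangle coeff Δ(1,2,3) = 1/105
Σ_t [0,0]: t=0:+1/4 = 1/4
(3j)²=3/35 [(1 2 3; 0 0 0)], sign=-1
Σ_t [0,0]: t=0:+1/12 = 1/12
(3j)²=1/35 [(1 2 3; 1 -1 0)], sign=-1
⇒ 4πI² = 9/35
I = (+1)√(9/35/(4π)) = 0.14304817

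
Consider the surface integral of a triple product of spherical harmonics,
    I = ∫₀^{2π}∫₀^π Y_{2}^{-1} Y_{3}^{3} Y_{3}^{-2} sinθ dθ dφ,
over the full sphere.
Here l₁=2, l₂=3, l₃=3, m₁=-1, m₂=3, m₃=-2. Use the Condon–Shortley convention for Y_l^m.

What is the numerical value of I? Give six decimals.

-0.210261

Rules hold: Σm=0, L=8 even, 1≤3≤5.
N = 5·7·7 = 245
Δ = 2!·2!·4!/9! = 1/3780
Racah Σ t=0..2: t=0:+1/24 t=1:−1/4 t=2:+1/24 = -1/6
⇒ 3j(2 3 3; 0 0 0)² = 4/105, sgn +1
Racah Σ t=2..2: t=2:+1/48 = 1/48
⇒ 3j(2 3 3; -1 3 -2)² = 5/84, sgn -1
4πI² = N·(3j₀)²·(3jₘ)² = 5/9
I = -1·√(0.555556/4π) = -0.21026104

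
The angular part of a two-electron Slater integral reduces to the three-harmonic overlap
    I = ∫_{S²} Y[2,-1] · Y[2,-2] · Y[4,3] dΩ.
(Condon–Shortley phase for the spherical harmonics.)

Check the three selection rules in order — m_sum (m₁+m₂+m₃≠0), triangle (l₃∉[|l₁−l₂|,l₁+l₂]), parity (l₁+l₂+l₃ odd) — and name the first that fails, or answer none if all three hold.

none

m₁+m₂+m₃ = -1 − 2 + 3 = 0  ✓
triangle: |2−2|=0 ≤ l₃=4 ≤ 2+2=4  ✓
parity: l₁+l₂+l₃ = 8 is even  ✓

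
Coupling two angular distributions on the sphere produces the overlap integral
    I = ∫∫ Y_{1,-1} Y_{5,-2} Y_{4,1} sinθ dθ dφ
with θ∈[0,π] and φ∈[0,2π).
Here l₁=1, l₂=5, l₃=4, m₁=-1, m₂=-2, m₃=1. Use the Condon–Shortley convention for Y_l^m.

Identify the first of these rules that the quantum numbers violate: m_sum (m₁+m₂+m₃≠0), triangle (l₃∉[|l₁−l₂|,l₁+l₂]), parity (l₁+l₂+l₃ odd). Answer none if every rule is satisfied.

m_sum

m₁+m₂+m₃ = -1 − 2 + 1 = -2  ✗
triangle: |1−5|=4 ≤ l₃=4 ≤ 1+5=6
parity: l₁+l₂+l₃ = 10 is even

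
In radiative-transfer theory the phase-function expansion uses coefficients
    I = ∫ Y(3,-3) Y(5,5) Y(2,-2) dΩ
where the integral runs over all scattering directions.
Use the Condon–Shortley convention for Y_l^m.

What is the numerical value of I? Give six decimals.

m-sum 0 ✓  L=10 even ✓  2≤2≤8 ✓
Π(2lᵢ+1) = 7×11×5 = 385
triangle coeff Δ(3,5,2) = 1/2310
Σ_t [3,3]: t=3:−1/144 = -1/144
(3j)²=10/231 [(3 5 2; 0 0 0)], sign=-1
Σ_t [6,6]: t=6:+1/17280 = 1/17280
(3j)²=1/11 [(3 5 2; -3 5 -2)], sign=+1
⇒ 4πI² = 50/33
I = (-1)√(50/33/(4π)) = -0.34723469

-0.347235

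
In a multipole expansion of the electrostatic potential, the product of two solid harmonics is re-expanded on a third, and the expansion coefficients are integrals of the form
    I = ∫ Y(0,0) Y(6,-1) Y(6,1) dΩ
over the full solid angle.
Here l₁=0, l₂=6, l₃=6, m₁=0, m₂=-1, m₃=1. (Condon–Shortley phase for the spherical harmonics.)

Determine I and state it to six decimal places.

-0.282095

m-sum 0 ✓  L=12 even ✓  6≤6≤6 ✓
Π(2lᵢ+1) = 1×13×13 = 169
triangle coeff Δ(0,6,6) = 1/13
Σ_t [0,0]: t=0:+1/518400 = 1/518400
(3j)²=1/13 [(0 6 6; 0 0 0)], sign=+1
Σ_t [0,0]: t=0:+1/604800 = 1/604800
(3j)²=1/13 [(0 6 6; 0 -1 1)], sign=-1
⇒ 4πI² = 1/1
I = (-1)√(1/1/(4π)) = -0.28209479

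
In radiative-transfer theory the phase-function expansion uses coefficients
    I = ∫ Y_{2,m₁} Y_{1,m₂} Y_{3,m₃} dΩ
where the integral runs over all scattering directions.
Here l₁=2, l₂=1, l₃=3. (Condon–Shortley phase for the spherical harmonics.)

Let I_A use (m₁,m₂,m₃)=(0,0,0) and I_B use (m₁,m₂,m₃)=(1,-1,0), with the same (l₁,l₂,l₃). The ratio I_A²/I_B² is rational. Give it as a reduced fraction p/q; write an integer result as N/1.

3/1

Shared (l₁,l₂,l₃)=(2,1,3): N and (l;000)² cancel in I_A²/I_B².
A: Δ = 0!·4!·2!/7! = 1/105; Racah Σ t=0..0: t=0:+1/4 = 1/4; ⇒ 3j(2 1 3; 0 0 0)² = 3/35, sgn -1
B: Δ = 0!·4!·2!/7! = 1/105; Racah Σ t=0..0: t=0:+1/12 = 1/12; ⇒ 3j(2 1 3; 1 -1 0)² = 1/35, sgn -1
I_A²/I_B² = (3/35)/(1/35) = 3/1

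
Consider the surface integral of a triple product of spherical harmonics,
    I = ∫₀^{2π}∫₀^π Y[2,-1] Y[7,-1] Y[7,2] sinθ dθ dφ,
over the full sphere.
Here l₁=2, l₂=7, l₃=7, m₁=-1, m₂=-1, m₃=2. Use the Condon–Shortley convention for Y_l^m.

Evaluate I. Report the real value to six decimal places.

Checks pass: Σm=0; 16 even; l₃=7∈[5,9].
(2·2+1)(2·7+1)(2·7+1) = 1125
Δ: 2! 2! 12! / 17! → 1/185640
sum: t=0:+1/2419200 t=1:−1/518400 t=2:+1/2419200 = -1/907200
3j²(2 7 7; 0 0 0) = Δ·Π!·Σ² = 56/3315  (sign +1)
sum: t=1:−1/1209600 t=2:+1/1935360 = -1/3225600
3j²(2 7 7; -1 -1 2) = Δ·Π!·Σ² = 243/61880  (sign +1)
combine: 4πI² = 1125·56/3315·243/61880 = 3645/48841
take √, sign +1: I = 0.07706400

0.077064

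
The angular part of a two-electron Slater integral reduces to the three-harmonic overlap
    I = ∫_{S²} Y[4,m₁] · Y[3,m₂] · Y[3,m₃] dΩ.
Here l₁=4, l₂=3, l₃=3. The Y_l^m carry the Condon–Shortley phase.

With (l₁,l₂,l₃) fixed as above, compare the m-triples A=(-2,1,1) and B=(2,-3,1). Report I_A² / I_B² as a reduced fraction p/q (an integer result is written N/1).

20/27

Same 4,3,3: normalisation and zero-m 3j drop out of the ratio.
A: Δ: 4! 4! 2! / 11! → 1/34650; sum: t=2:+1/192 t=3:−1/36 t=4:+1/192 = -5/288; 3j²(4 3 3; -2 1 1) = Δ·Π!·Σ² = 20/693  (sign -1)
B: Δ: 4! 4! 2! / 11! → 1/34650; sum: t=0:+1/192 = 1/192; 3j²(4 3 3; 2 -3 1) = Δ·Π!·Σ² = 3/77  (sign +1)
I_A²/I_B² = (20/693)/(3/77) = 20/27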